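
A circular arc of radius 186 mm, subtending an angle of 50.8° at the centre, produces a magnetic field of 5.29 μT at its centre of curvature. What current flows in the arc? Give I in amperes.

I ≈ 11.1 A

For a circular arc, B = μ₀Iφ/(4πR) with φ in radians; here φ = 0.8866 rad.
So I = 4πRB/(μ₀φ) = 4π × 0.186 × 5.29×10⁻⁶ / (4π×10⁻⁷ × 0.8866) = 11.1 A.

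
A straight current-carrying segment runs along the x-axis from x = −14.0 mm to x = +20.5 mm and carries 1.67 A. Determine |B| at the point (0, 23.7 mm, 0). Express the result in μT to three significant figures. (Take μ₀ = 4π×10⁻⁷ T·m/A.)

B ≈ 8.19 μT

For a finite straight segment, B = (μ₀I/4πd)(sinθ₁ + sinθ₂), where θ₁, θ₂ are the angles from the perpendicular to each end.
The perpendicular distance is d = 0.0237 m; the end-offsets along the wire are a = 0.014 m and b = 0.0205 m.
sinθ₁ = 0.014/√(0.014²+0.0237²) = 0.5086; sinθ₂ = 0.0205/√(0.0205²+0.0237²) = 0.6542.
B = (4π×10⁻⁷ × 1.67) / (4π × 0.0237) × (0.5086 + 0.6542) = 8.19×10⁻⁶ T.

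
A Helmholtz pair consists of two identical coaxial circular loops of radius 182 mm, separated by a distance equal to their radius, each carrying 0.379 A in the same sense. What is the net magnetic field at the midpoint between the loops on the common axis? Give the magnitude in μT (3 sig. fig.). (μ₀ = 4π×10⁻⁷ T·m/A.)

Each loop contributes B = μ₀IR²/[2(R²+z²)^(3/2)] on the axis, with z measured from that loop.
Loop 1 (z = 0.091 m): B₁ = 9.36×10⁻⁷ T. Loop 2 (z = 0.091 m): B₂ = 9.36×10⁻⁷ T.
The fields add: B = B₁ + B₂ = 1.87×10⁻⁶ T.

B ≈ 1.87 μT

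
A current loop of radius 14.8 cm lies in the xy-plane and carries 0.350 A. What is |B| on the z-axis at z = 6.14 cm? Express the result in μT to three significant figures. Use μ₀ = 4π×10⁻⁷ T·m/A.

B ≈ 1.17 μT

On the axis of a circular loop, B = μ₀IR² / [2(R²+z²)^(3/2)].
R² + z² = (0.148)² + (0.0614)² = 0.02567 m², and (R²+z²)^(3/2) = 4.11×10⁻³ m³.
B = (4π×10⁻⁷ × 0.350 × 0.0219) / (2 × 4.11×10⁻³) = 1.17×10⁻⁶ T.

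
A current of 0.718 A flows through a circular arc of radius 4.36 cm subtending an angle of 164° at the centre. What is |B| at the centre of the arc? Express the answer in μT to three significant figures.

B ≈ 4.71 μT

The Biot–Savart field of a circular arc at its centre is B = μ₀Iφ/(4πR), with φ = 2.862 rad.
B = (4π×10⁻⁷ × 0.718 × 2.862) / (4π × 0.0436) = 4.71×10⁻⁶ T.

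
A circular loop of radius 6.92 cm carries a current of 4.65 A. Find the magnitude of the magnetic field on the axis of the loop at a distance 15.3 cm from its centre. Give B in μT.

B ≈ 2.95 μT

On the axis of a circular loop, B = μ₀IR² / [2(R²+z²)^(3/2)].
R² + z² = (0.0692)² + (0.153)² = 0.0282 m², and (R²+z²)^(3/2) = 4.73×10⁻³ m³.
B = (4π×10⁻⁷ × 4.65 × 0.004789) / (2 × 4.73×10⁻³) = 2.95×10⁻⁶ T.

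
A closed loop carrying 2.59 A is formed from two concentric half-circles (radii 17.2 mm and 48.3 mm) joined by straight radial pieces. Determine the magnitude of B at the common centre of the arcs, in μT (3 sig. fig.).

The radial connectors point toward the centre, so dl × r̂ = 0 and they contribute nothing.
Each semicircle gives μ₀I/(4R): inner arc 4.73×10⁻⁵ T, outer arc 1.68×10⁻⁵ T.
The two arcs carry current in opposite angular senses, so their fields oppose: B = |4.73×10⁻⁵ − 1.68×10⁻⁵| = 3.05×10⁻⁵ T.

B ≈ 30.5 μT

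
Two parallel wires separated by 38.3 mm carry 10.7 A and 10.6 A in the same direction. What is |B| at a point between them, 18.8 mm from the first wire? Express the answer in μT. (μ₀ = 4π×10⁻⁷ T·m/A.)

B ≈ 5.11 μT

Each long wire gives B = μ₀I/(2πd). Distances are d₁ = 0.0188 m and d₂ = 0.0195 m.
B₁ = 1.14×10⁻⁴ T, B₂ = 1.09×10⁻⁴ T.
Between parallel currents the two contributions point in opposite directions, so they subtract. B = |B₁ − B₂| = |1.14×10⁻⁴ − 1.09×10⁻⁴| = 5.11×10⁻⁶ T.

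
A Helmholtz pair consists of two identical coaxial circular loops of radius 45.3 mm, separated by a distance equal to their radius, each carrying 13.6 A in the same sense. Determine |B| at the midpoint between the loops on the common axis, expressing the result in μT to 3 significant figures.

Each loop contributes B = μ₀IR²/[2(R²+z²)^(3/2)] on the axis, with z measured from that loop.
Loop 1 (z = 0.02265 m): B₁ = 1.35×10⁻⁴ T. Loop 2 (z = 0.02265 m): B₂ = 1.35×10⁻⁴ T.
The fields add: B = B₁ + B₂ = 2.70×10⁻⁴ T.

B ≈ 270 μT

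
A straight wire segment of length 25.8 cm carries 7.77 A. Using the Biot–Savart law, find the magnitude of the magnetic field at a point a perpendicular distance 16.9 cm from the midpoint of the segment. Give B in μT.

B ≈ 5.58 μT

For a finite straight segment, B = (μ₀I/4πd)(sinθ₁ + sinθ₂), where θ₁, θ₂ are the angles from the perpendicular to each end.
The perpendicular from the point meets the wire at its midpoint, so each end is L/2 = 0.129 m away along the wire.
sinθ₁ = 0.129/√(0.129²+0.169²) = 0.6068; sinθ₂ = 0.129/√(0.129²+0.169²) = 0.6068.
B = (4π×10⁻⁷ × 7.77) / (4π × 0.169) × (0.6068 + 0.6068) = 5.58×10⁻⁶ T.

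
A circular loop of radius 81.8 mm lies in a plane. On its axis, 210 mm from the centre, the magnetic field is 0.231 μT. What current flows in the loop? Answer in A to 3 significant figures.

I ≈ 0.629 A

On the axis of a loop, B = μ₀IR²/[2(R²+z²)^(3/2)], so I = 2B(R²+z²)^(3/2)/(μ₀R²).
R² + z² = 0.006691 + 0.0441 = 0.05079 m²; raised to 3/2 gives 1.14×10⁻² m³.
I = 2 × 2.31×10⁻⁷ × 1.14×10⁻² / (1.26×10⁻⁶ × 0.006691) = 0.629 A.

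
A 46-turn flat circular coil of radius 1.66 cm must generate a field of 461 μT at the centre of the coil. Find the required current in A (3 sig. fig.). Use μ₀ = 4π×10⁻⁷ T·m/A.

For an N-turn coil, B = Nμ₀I/(2R) with R = 0.0166 m, so I = 2RB/(Nμ₀) = 2 × 0.0166 × 4.61×10⁻⁴ / (46 × 4π×10⁻⁷) = 0.265 A.

I ≈ 0.265 A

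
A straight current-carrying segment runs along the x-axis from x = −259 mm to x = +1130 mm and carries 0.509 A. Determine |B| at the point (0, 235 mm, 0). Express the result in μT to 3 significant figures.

B ≈ 0.372 μT

For a finite straight segment, B = (μ₀I/4πd)(sinθ₁ + sinθ₂), where θ₁, θ₂ are the angles from the perpendicular to each end.
The perpendicular distance is d = 0.235 m; the end-offsets along the wire are a = 0.259 m and b = 1.13 m.
sinθ₁ = 0.259/√(0.259²+0.235²) = 0.7406; sinθ₂ = 1.13/√(1.13²+0.235²) = 0.9791.
B = (4π×10⁻⁷ × 0.509) / (4π × 0.235) × (0.7406 + 0.9791) = 3.72×10⁻⁷ T.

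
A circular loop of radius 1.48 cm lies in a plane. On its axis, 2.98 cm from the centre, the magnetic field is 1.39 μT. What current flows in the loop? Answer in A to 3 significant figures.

On the axis of a loop, B = μ₀IR²/[2(R²+z²)^(3/2)], so I = 2B(R²+z²)^(3/2)/(μ₀R²).
R² + z² = 0.000219 + 0.000888 = 0.001107 m²; raised to 3/2 gives 3.68×10⁻⁵ m³.
I = 2 × 1.39×10⁻⁶ × 3.68×10⁻⁵ / (1.26×10⁻⁶ × 0.000219) = 0.372 A.

I ≈ 0.372 A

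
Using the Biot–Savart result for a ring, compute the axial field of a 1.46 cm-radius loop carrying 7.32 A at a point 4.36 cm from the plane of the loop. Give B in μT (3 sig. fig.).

B ≈ 10.1 μT

On the axis of a circular loop, B = μ₀IR² / [2(R²+z²)^(3/2)].
R² + z² = (0.0146)² + (0.0436)² = 0.002114 m², and (R²+z²)^(3/2) = 9.72×10⁻⁵ m³.
B = (4π×10⁻⁷ × 7.32 × 0.0002132) / (2 × 9.72×10⁻⁵) = 1.01×10⁻⁵ T.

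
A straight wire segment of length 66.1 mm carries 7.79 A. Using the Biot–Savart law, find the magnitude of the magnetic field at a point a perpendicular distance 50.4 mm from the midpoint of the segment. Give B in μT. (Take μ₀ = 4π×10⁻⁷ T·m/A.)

B ≈ 17.0 μT

For a finite straight segment, B = (μ₀I/4πd)(sinθ₁ + sinθ₂), where θ₁, θ₂ are the angles from the perpendicular to each end.
The perpendicular from the point meets the wire at its midpoint, so each end is L/2 = 0.03305 m away along the wire.
sinθ₁ = 0.03305/√(0.03305²+0.0504²) = 0.5484; sinθ₂ = 0.03305/√(0.03305²+0.0504²) = 0.5484.
B = (4π×10⁻⁷ × 7.79) / (4π × 0.0504) × (0.5484 + 0.5484) = 1.70×10⁻⁵ T.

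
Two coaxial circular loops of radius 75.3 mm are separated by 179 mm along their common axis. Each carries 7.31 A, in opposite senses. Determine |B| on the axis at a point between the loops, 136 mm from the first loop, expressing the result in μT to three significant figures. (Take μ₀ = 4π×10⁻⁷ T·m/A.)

Each loop contributes B = μ₀IR²/[2(R²+z²)^(3/2)] on the axis, with z measured from that loop.
Loop 1 (z = 0.136 m): B₁ = 6.93×10⁻⁶ T. Loop 2 (z = 0.043 m): B₂ = 3.99×10⁻⁵ T.
The fields oppose: B = |B₁ − B₂| = 3.30×10⁻⁵ T.

B ≈ 33.0 μT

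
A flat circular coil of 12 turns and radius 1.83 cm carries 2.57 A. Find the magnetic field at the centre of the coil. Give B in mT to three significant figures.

B ≈ 1.06 mT

For an N-turn flat coil, B = Nμ₀I/(2R) with R = 0.0183 m.
B = 12 × 8.82×10⁻⁵ T = 1.06×10⁻³ T.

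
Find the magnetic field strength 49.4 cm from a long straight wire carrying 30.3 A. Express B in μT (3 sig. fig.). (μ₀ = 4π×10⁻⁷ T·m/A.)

B ≈ 12.3 μT

For an infinitely long straight wire, B = μ₀I/(2πd).
B = (4π×10⁻⁷ × 30.3) / (2π × 0.494) = 1.23×10⁻⁵ T.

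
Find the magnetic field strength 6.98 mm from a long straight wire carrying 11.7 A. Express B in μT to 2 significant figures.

For an infinitely long straight wire, B = μ₀I/(2πd).
B = (4π×10⁻⁷ × 11.7) / (2π × 0.00698) = 3.35×10⁻⁴ T.

B ≈ 340 μT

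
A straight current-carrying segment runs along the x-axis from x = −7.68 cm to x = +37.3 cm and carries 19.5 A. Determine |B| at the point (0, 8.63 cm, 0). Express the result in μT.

For a finite straight segment, B = (μ₀I/4πd)(sinθ₁ + sinθ₂), where θ₁, θ₂ are the angles from the perpendicular to each end.
The perpendicular distance is d = 0.0863 m; the end-offsets along the wire are a = 0.0768 m and b = 0.373 m.
sinθ₁ = 0.0768/√(0.0768²+0.0863²) = 0.6648; sinθ₂ = 0.373/√(0.373²+0.0863²) = 0.9743.
B = (4π×10⁻⁷ × 19.5) / (4π × 0.0863) × (0.6648 + 0.9743) = 3.70×10⁻⁵ T.

B ≈ 37.0 μT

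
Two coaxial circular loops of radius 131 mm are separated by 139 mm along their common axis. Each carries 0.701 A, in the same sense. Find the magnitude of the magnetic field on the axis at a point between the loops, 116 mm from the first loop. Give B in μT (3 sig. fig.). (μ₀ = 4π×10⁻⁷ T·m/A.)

B ≈ 4.62 μT

Each loop contributes B = μ₀IR²/[2(R²+z²)^(3/2)] on the axis, with z measured from that loop.
Loop 1 (z = 0.116 m): B₁ = 1.41×10⁻⁶ T. Loop 2 (z = 0.023 m): B₂ = 3.21×10⁻⁶ T.
The fields add: B = B₁ + B₂ = 4.62×10⁻⁶ T.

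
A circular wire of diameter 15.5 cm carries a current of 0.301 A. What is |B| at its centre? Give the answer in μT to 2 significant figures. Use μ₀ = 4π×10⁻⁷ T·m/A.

At the centre of a circular loop the Biot–Savart law gives B = μ₀I/(2R) (so R = 0.0775 m).
B = (4π×10⁻⁷ × 0.301) / (2 × 0.0775) = 2.44×10⁻⁶ T.

B ≈ 2.4 μT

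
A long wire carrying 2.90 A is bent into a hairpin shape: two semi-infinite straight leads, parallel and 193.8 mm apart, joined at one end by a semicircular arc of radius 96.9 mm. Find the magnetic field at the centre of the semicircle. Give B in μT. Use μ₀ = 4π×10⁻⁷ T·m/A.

The semicircular arc contributes B_arc = μ₀I·π/(4πR) = μ₀I/(4R) = 9.40×10⁻⁶ T.
Each semi-infinite lead is at perpendicular distance R = 0.0969 m from the centre, with the perpendicular foot at its near end, so it contributes μ₀I/(4πR); both point the same way, together 5.99×10⁻⁶ T.
Arc and leads all point the same direction: B = 9.40×10⁻⁶ + 5.99×10⁻⁶ = 1.54×10⁻⁵ T.

B ≈ 15.4 μT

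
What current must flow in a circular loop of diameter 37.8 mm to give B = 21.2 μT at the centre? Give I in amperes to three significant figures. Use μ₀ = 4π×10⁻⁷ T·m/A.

At the centre of a circular loop B = μ₀I/(2R), so I = 2RB/μ₀.
With R = 0.0189 m, I = 2 × 0.0189 × 2.12×10⁻⁵ / (4π×10⁻⁷) = 0.638 A.

I ≈ 0.638 A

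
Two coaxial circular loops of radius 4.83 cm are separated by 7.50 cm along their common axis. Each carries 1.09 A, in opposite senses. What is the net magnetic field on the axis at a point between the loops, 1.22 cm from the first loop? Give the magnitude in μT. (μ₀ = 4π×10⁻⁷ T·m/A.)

Each loop contributes B = μ₀IR²/[2(R²+z²)^(3/2)] on the axis, with z measured from that loop.
Loop 1 (z = 0.0122 m): B₁ = 1.29×10⁻⁵ T. Loop 2 (z = 0.0628 m): B₂ = 3.21×10⁻⁶ T.
The fields oppose: B = |B₁ − B₂| = 9.71×10⁻⁶ T.

B ≈ 9.71 μT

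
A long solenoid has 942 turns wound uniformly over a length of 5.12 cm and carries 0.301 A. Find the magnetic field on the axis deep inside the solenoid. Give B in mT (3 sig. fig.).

Inside a long solenoid, B = μ₀nI with n = 1.840×10⁴ turns/m.
B = 4π×10⁻⁷ × 1.840×10⁴ × 0.301 = 6.96×10⁻³ T.

B ≈ 6.96 mT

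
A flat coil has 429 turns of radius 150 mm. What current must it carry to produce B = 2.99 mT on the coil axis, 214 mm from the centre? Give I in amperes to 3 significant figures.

For an N-turn coil, B = Nμ₀IR²/[2(R²+z²)^(3/2)] with R = 0.15 m, z = 0.214 m, so I = 2B(R²+z²)^(3/2)/(Nμ₀R²) = 2 × 2.99×10⁻³ × 1.78×10⁻² / (429 × 4π×10⁻⁷ × 0.0225) = 8.80 A.

I ≈ 8.80 A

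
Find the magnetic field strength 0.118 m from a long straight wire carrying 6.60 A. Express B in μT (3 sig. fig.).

For an infinitely long straight wire, B = μ₀I/(2πd).
B = (4π×10⁻⁷ × 6.60) / (2π × 0.118) = 1.12×10⁻⁵ T.

B ≈ 11.2 μT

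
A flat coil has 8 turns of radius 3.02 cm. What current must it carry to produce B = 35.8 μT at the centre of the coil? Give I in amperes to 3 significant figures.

For an N-turn coil, B = Nμ₀I/(2R) with R = 0.0302 m, so I = 2RB/(Nμ₀) = 2 × 0.0302 × 3.58×10⁻⁵ / (8 × 4π×10⁻⁷) = 0.215 A.

I ≈ 0.215 A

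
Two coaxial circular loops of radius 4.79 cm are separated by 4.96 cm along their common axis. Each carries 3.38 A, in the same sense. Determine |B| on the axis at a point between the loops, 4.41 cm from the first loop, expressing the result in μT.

B ≈ 61.1 μT

Each loop contributes B = μ₀IR²/[2(R²+z²)^(3/2)] on the axis, with z measured from that loop.
Loop 1 (z = 0.0441 m): B₁ = 1.77×10⁻⁵ T. Loop 2 (z = 0.0055 m): B₂ = 4.35×10⁻⁵ T.
The fields add: B = B₁ + B₂ = 6.11×10⁻⁵ T.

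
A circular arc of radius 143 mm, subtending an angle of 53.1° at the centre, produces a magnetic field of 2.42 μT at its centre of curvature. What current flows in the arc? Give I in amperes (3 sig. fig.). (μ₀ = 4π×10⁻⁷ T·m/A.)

I ≈ 3.73 A

For a circular arc, B = μ₀Iφ/(4πR) with φ in radians; here φ = 0.9268 rad.
So I = 4πRB/(μ₀φ) = 4π × 0.143 × 2.42×10⁻⁶ / (4π×10⁻⁷ × 0.9268) = 3.73 A.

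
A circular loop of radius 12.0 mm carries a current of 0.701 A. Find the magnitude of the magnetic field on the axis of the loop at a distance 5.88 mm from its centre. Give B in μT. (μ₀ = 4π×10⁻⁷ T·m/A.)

B ≈ 26.6 μT

On the axis of a circular loop, B = μ₀IR² / [2(R²+z²)^(3/2)].
R² + z² = (0.012)² + (0.00588)² = 0.0001786 m², and (R²+z²)^(3/2) = 2.39×10⁻⁶ m³.
B = (4π×10⁻⁷ × 0.701 × 0.000144) / (2 × 2.39×10⁻⁶) = 2.66×10⁻⁵ T.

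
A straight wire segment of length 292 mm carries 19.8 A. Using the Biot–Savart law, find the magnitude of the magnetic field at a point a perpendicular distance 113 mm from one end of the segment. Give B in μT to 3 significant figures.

For a finite straight segment, B = (μ₀I/4πd)(sinθ₁ + sinθ₂), where θ₁, θ₂ are the angles from the perpendicular to each end.
The perpendicular foot is at one end, so the two end-offsets along the wire are 0 and L = 0.292 m.
sinθ₁ = 0/√(0²+0.113²) = 0.0000; sinθ₂ = 0.292/√(0.292²+0.113²) = 0.9326.
B = (4π×10⁻⁷ × 19.8) / (4π × 0.113) × (0.0000 + 0.9326) = 1.63×10⁻⁵ T.

B ≈ 16.3 μT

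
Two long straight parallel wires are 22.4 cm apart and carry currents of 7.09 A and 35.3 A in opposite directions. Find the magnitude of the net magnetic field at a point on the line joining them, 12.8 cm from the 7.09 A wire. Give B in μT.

Each long wire gives B = μ₀I/(2πd). Distances are d₁ = 0.128 m and d₂ = 0.096 m.
B₁ = 1.11×10⁻⁵ T, B₂ = 7.35×10⁻⁵ T.
Between antiparallel currents both contributions point the same way, so they add. B = B₁ + B₂ = 1.11×10⁻⁵ + 7.35×10⁻⁵ = 8.46×10⁻⁵ T.

B ≈ 84.6 μT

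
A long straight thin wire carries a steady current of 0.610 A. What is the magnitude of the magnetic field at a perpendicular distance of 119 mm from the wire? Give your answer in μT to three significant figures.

For an infinitely long straight wire, B = μ₀I/(2πd).
B = (4π×10⁻⁷ × 0.610) / (2π × 0.119) = 1.03×10⁻⁶ T.

B ≈ 1.03 μT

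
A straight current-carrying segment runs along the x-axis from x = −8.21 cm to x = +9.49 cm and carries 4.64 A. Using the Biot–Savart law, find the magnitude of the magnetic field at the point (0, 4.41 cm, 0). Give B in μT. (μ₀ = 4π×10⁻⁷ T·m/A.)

B ≈ 18.8 μT

For a finite straight segment, B = (μ₀I/4πd)(sinθ₁ + sinθ₂), where θ₁, θ₂ are the angles from the perpendicular to each end.
The perpendicular distance is d = 0.0441 m; the end-offsets along the wire are a = 0.0821 m and b = 0.0949 m.
sinθ₁ = 0.0821/√(0.0821²+0.0441²) = 0.8810; sinθ₂ = 0.0949/√(0.0949²+0.0441²) = 0.9069.
B = (4π×10⁻⁷ × 4.64) / (4π × 0.0441) × (0.8810 + 0.9069) = 1.88×10⁻⁵ T.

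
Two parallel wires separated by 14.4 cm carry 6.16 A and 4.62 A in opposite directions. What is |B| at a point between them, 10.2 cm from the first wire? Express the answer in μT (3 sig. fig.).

B ≈ 34.1 μT

Each long wire gives B = μ₀I/(2πd). Distances are d₁ = 0.102 m and d₂ = 0.042 m.
B₁ = 1.21×10⁻⁵ T, B₂ = 2.20×10⁻⁵ T.
Between antiparallel currents both contributions point the same way, so they add. B = B₁ + B₂ = 1.21×10⁻⁵ + 2.20×10⁻⁵ = 3.41×10⁻⁵ T.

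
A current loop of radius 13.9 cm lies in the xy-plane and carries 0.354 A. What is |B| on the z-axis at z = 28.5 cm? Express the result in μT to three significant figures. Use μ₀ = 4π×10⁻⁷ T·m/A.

On the axis of a circular loop, B = μ₀IR² / [2(R²+z²)^(3/2)].
R² + z² = (0.139)² + (0.285)² = 0.1005 m², and (R²+z²)^(3/2) = 3.19×10⁻² m³.
B = (4π×10⁻⁷ × 0.354 × 0.01932) / (2 × 3.19×10⁻²) = 1.35×10⁻⁷ T.

B ≈ 0.135 μT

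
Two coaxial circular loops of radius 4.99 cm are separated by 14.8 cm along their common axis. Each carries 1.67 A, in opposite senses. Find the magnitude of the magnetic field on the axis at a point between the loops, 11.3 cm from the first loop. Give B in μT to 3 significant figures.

B ≈ 10.2 μT

Each loop contributes B = μ₀IR²/[2(R²+z²)^(3/2)] on the axis, with z measured from that loop.
Loop 1 (z = 0.113 m): B₁ = 1.39×10⁻⁶ T. Loop 2 (z = 0.035 m): B₂ = 1.15×10⁻⁵ T.
The fields oppose: B = |B₁ − B₂| = 1.02×10⁻⁵ T.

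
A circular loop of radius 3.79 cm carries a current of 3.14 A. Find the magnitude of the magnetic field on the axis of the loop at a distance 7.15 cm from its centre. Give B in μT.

B ≈ 5.35 μT

On the axis of a circular loop, B = μ₀IR² / [2(R²+z²)^(3/2)].
R² + z² = (0.0379)² + (0.0715)² = 0.006549 m², and (R²+z²)^(3/2) = 5.30×10⁻⁴ m³.
B = (4π×10⁻⁷ × 3.14 × 0.001436) / (2 × 5.30×10⁻⁴) = 5.35×10⁻⁶ T.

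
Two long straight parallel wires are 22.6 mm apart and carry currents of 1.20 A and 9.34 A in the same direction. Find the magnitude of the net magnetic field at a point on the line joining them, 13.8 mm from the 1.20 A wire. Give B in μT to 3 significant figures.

Each long wire gives B = μ₀I/(2πd). Distances are d₁ = 0.0138 m and d₂ = 0.0088 m.
B₁ = 1.74×10⁻⁵ T, B₂ = 2.12×10⁻⁴ T.
Between parallel currents the two contributions point in opposite directions, so they subtract. B = |B₁ − B₂| = |1.74×10⁻⁵ − 2.12×10⁻⁴| = 1.95×10⁻⁴ T.

B ≈ 195 μT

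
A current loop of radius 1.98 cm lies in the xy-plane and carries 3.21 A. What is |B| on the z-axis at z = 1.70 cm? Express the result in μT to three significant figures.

B ≈ 44.5 μT

On the axis of a circular loop, B = μ₀IR² / [2(R²+z²)^(3/2)].
R² + z² = (0.0198)² + (0.017)² = 0.000681 m², and (R²+z²)^(3/2) = 1.78×10⁻⁵ m³.
B = (4π×10⁻⁷ × 3.21 × 0.000392) / (2 × 1.78×10⁻⁵) = 4.45×10⁻⁵ T.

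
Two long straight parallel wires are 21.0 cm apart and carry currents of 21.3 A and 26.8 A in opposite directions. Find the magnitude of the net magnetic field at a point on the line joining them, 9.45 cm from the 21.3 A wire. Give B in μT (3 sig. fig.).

B ≈ 91.5 μT

Each long wire gives B = μ₀I/(2πd). Distances are d₁ = 0.0945 m and d₂ = 0.1155 m.
B₁ = 4.51×10⁻⁵ T, B₂ = 4.64×10⁻⁵ T.
Between antiparallel currents both contributions point the same way, so they add. B = B₁ + B₂ = 4.51×10⁻⁵ + 4.64×10⁻⁵ = 9.15×10⁻⁵ T.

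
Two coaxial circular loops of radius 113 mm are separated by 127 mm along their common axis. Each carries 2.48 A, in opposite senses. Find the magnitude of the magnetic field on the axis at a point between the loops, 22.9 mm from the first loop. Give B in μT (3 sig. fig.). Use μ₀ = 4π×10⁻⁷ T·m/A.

Each loop contributes B = μ₀IR²/[2(R²+z²)^(3/2)] on the axis, with z measured from that loop.
Loop 1 (z = 0.0229 m): B₁ = 1.30×10⁻⁵ T. Loop 2 (z = 0.1041 m): B₂ = 5.49×10⁻⁶ T.
The fields oppose: B = |B₁ − B₂| = 7.50×10⁻⁶ T.

B ≈ 7.50 μT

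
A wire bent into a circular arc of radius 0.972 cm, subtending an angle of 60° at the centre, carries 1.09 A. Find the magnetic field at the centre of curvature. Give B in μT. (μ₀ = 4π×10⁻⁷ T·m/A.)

The Biot–Savart field of a circular arc at its centre is B = μ₀Iφ/(4πR), with φ = 1.047 rad.
B = (4π×10⁻⁷ × 1.09 × 1.047) / (4π × 0.00972) = 1.17×10⁻⁵ T.

B ≈ 11.7 μT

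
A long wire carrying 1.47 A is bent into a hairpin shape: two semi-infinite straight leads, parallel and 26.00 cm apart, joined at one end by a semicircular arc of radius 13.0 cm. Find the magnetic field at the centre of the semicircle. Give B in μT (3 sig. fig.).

The semicircular arc contributes B_arc = μ₀I·π/(4πR) = μ₀I/(4R) = 3.55×10⁻⁶ T.
Each semi-infinite lead is at perpendicular distance R = 0.13 m from the centre, with the perpendicular foot at its near end, so it contributes μ₀I/(4πR); both point the same way, together 2.26×10⁻⁶ T.
Arc and leads all point the same direction: B = 3.55×10⁻⁶ + 2.26×10⁻⁶ = 5.81×10⁻⁶ T.

B ≈ 5.81 μT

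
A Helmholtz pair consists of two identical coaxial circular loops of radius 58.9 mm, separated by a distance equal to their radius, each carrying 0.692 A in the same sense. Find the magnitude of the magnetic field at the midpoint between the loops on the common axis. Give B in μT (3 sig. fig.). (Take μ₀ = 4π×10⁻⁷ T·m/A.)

Each loop contributes B = μ₀IR²/[2(R²+z²)^(3/2)] on the axis, with z measured from that loop.
Loop 1 (z = 0.02945 m): B₁ = 5.28×10⁻⁶ T. Loop 2 (z = 0.02945 m): B₂ = 5.28×10⁻⁶ T.
The fields add: B = B₁ + B₂ = 1.06×10⁻⁵ T.

B ≈ 10.6 μT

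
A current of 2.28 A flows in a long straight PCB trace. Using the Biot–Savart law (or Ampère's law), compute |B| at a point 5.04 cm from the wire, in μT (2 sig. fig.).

B ≈ 9.0 μT

For an infinitely long straight wire, B = μ₀I/(2πd).
B = (4π×10⁻⁷ × 2.28) / (2π × 0.0504) = 9.05×10⁻⁶ T.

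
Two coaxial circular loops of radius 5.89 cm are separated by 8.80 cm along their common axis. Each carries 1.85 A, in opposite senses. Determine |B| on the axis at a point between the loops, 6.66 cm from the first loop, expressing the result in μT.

B ≈ 10.6 μT

Each loop contributes B = μ₀IR²/[2(R²+z²)^(3/2)] on the axis, with z measured from that loop.
Loop 1 (z = 0.0666 m): B₁ = 5.74×10⁻⁶ T. Loop 2 (z = 0.0214 m): B₂ = 1.64×10⁻⁵ T.
The fields oppose: B = |B₁ − B₂| = 1.06×10⁻⁵ T.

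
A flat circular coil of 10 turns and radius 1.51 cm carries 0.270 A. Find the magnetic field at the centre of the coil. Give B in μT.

B ≈ 112 μT

For an N-turn flat coil, B = Nμ₀I/(2R) with R = 0.0151 m.
B = 10 × 1.12×10⁻⁵ T = 1.12×10⁻⁴ T.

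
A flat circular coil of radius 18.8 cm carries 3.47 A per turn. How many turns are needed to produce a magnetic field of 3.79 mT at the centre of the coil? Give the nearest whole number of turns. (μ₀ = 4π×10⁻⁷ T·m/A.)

For an N-turn coil, B = Nμ₀I/(2R). A single turn gives B₁ = 1.16×10⁻⁵ T with R = 0.188 m.
N = B/B₁ = 3.79×10⁻³ / 1.16×10⁻⁵ = 326.80.

N = 327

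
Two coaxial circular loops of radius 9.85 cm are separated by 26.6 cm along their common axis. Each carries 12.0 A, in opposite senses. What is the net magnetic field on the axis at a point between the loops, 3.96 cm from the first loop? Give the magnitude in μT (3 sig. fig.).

B ≈ 56.3 μT

Each loop contributes B = μ₀IR²/[2(R²+z²)^(3/2)] on the axis, with z measured from that loop.
Loop 1 (z = 0.0396 m): B₁ = 6.11×10⁻⁵ T. Loop 2 (z = 0.2264 m): B₂ = 4.86×10⁻⁶ T.
The fields oppose: B = |B₁ − B₂| = 5.63×10⁻⁵ T.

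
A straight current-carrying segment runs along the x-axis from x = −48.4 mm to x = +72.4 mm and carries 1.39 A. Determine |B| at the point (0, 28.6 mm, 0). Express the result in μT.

B ≈ 8.70 μT

For a finite straight segment, B = (μ₀I/4πd)(sinθ₁ + sinθ₂), where θ₁, θ₂ are the angles from the perpendicular to each end.
The perpendicular distance is d = 0.0286 m; the end-offsets along the wire are a = 0.0484 m and b = 0.0724 m.
sinθ₁ = 0.0484/√(0.0484²+0.0286²) = 0.8609; sinθ₂ = 0.0724/√(0.0724²+0.0286²) = 0.9301.
B = (4π×10⁻⁷ × 1.39) / (4π × 0.0286) × (0.8609 + 0.9301) = 8.70×10⁻⁶ T.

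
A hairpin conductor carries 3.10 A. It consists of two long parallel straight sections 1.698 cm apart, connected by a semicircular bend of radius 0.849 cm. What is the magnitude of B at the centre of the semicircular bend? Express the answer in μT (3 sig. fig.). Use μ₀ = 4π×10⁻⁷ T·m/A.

The semicircular arc contributes B_arc = μ₀I·π/(4πR) = μ₀I/(4R) = 1.15×10⁻⁴ T.
Each semi-infinite lead is at perpendicular distance R = 0.00849 m from the centre, with the perpendicular foot at its near end, so it contributes μ₀I/(4πR); both point the same way, together 7.30×10⁻⁵ T.
Arc and leads all point the same direction: B = 1.15×10⁻⁴ + 7.30×10⁻⁵ = 1.88×10⁻⁴ T.

B ≈ 188 μT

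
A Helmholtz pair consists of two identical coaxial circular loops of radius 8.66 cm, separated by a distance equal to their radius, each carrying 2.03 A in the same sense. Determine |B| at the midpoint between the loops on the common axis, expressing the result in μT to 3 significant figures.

Each loop contributes B = μ₀IR²/[2(R²+z²)^(3/2)] on the axis, with z measured from that loop.
Loop 1 (z = 0.0433 m): B₁ = 1.05×10⁻⁵ T. Loop 2 (z = 0.0433 m): B₂ = 1.05×10⁻⁵ T.
The fields add: B = B₁ + B₂ = 2.11×10⁻⁵ T.

B ≈ 21.1 μT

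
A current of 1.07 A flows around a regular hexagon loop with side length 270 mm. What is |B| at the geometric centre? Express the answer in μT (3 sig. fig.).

Each side is a finite straight segment at perpendicular distance d = a/(2 tan(π/6)) = 0.2338 m from the centre, with end-angles ±π/6.
One side contributes B₁ = (μ₀I/4πd)·2 sin(π/6) = 4.58×10⁻⁷ T.
All 6 sides add in the same direction: B = 6 × 4.58×10⁻⁷ = 2.75×10⁻⁶ T.

B ≈ 2.75 μT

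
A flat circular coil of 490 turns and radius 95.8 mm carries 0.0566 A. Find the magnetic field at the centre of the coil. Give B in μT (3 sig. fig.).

For an N-turn flat coil, B = Nμ₀I/(2R) with R = 0.0958 m.
B = 490 × 3.71×10⁻⁷ T = 1.82×10⁻⁴ T.

B ≈ 182 μT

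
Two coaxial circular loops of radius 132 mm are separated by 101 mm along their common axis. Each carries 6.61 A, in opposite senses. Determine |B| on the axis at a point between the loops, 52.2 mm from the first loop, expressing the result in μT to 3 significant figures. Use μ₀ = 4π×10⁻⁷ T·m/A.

Each loop contributes B = μ₀IR²/[2(R²+z²)^(3/2)] on the axis, with z measured from that loop.
Loop 1 (z = 0.0522 m): B₁ = 2.53×10⁻⁵ T. Loop 2 (z = 0.0488 m): B₂ = 2.60×10⁻⁵ T.
The fields oppose: B = |B₁ − B₂| = 6.61×10⁻⁷ T.

B ≈ 0.661 μT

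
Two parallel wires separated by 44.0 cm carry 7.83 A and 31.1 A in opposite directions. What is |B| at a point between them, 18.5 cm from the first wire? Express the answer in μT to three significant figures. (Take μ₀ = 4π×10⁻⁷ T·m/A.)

Each long wire gives B = μ₀I/(2πd). Distances are d₁ = 0.185 m and d₂ = 0.255 m.
B₁ = 8.46×10⁻⁶ T, B₂ = 2.44×10⁻⁵ T.
Between antiparallel currents both contributions point the same way, so they add. B = B₁ + B₂ = 8.46×10⁻⁶ + 2.44×10⁻⁵ = 3.29×10⁻⁵ T.

B ≈ 32.9 μT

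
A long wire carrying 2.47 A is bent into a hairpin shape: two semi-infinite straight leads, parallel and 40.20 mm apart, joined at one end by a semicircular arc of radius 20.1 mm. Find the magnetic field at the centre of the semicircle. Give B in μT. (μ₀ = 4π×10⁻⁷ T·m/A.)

The semicircular arc contributes B_arc = μ₀I·π/(4πR) = μ₀I/(4R) = 3.86×10⁻⁵ T.
Each semi-infinite lead is at perpendicular distance R = 0.0201 m from the centre, with the perpendicular foot at its near end, so it contributes μ₀I/(4πR); both point the same way, together 2.46×10⁻⁵ T.
Arc and leads all point the same direction: B = 3.86×10⁻⁵ + 2.46×10⁻⁵ = 6.32×10⁻⁵ T.

B ≈ 63.2 μT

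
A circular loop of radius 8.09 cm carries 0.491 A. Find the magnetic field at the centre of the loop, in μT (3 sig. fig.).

B ≈ 3.81 μT

At the centre of a circular loop the Biot–Savart law gives B = μ₀I/(2R).
B = (4π×10⁻⁷ × 0.491) / (2 × 0.0809) = 3.81×10⁻⁶ T.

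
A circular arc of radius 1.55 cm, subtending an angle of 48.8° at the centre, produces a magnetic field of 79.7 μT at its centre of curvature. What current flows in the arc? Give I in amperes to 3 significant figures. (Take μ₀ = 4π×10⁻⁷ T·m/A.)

I ≈ 14.5 A

For a circular arc, B = μ₀Iφ/(4πR) with φ in radians; here φ = 0.8517 rad.
So I = 4πRB/(μ₀φ) = 4π × 0.0155 × 7.97×10⁻⁵ / (4π×10⁻⁷ × 0.8517) = 14.5 A.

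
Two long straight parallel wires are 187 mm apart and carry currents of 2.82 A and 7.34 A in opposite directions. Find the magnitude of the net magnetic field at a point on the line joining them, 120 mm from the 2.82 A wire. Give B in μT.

B ≈ 26.6 μT

Each long wire gives B = μ₀I/(2πd). Distances are d₁ = 0.12 m and d₂ = 0.067 m.
B₁ = 4.70×10⁻⁶ T, B₂ = 2.19×10⁻⁵ T.
Between antiparallel currents both contributions point the same way, so they add. B = B₁ + B₂ = 4.70×10⁻⁶ + 2.19×10⁻⁵ = 2.66×10⁻⁵ T.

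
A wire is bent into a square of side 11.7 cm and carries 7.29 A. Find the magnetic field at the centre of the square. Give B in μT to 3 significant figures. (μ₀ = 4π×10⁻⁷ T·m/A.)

Each side is a finite straight segment at perpendicular distance d = a/(2 tan(π/4)) = 0.0585 m from the centre, with end-angles ±π/4.
One side contributes B₁ = (μ₀I/4πd)·2 sin(π/4) = 1.76×10⁻⁵ T.
All 4 sides add in the same direction: B = 4 × 1.76×10⁻⁵ = 7.05×10⁻⁵ T.

B ≈ 70.5 μT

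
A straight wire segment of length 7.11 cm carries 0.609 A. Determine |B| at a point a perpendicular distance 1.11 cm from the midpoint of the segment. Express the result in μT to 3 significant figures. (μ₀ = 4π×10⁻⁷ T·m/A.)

B ≈ 10.5 μT

For a finite straight segment, B = (μ₀I/4πd)(sinθ₁ + sinθ₂), where θ₁, θ₂ are the angles from the perpendicular to each end.
The perpendicular from the point meets the wire at its midpoint, so each end is L/2 = 0.03555 m away along the wire.
sinθ₁ = 0.03555/√(0.03555²+0.0111²) = 0.9546; sinθ₂ = 0.03555/√(0.03555²+0.0111²) = 0.9546.
B = (4π×10⁻⁷ × 0.609) / (4π × 0.0111) × (0.9546 + 0.9546) = 1.05×10⁻⁵ T.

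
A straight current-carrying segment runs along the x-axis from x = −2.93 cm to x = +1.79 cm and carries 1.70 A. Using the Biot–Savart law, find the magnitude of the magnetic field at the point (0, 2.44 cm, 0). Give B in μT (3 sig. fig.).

For a finite straight segment, B = (μ₀I/4πd)(sinθ₁ + sinθ₂), where θ₁, θ₂ are the angles from the perpendicular to each end.
The perpendicular distance is d = 0.0244 m; the end-offsets along the wire are a = 0.0293 m and b = 0.0179 m.
sinθ₁ = 0.0293/√(0.0293²+0.0244²) = 0.7684; sinθ₂ = 0.0179/√(0.0179²+0.0244²) = 0.5915.
B = (4π×10⁻⁷ × 1.70) / (4π × 0.0244) × (0.7684 + 0.5915) = 9.48×10⁻⁶ T.

B ≈ 9.48 μT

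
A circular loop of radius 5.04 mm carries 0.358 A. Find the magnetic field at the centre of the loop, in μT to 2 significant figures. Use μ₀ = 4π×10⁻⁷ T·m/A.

B ≈ 45 μT

At the centre of a circular loop the Biot–Savart law gives B = μ₀I/(2R).
B = (4π×10⁻⁷ × 0.358) / (2 × 0.00504) = 4.46×10⁻⁵ T.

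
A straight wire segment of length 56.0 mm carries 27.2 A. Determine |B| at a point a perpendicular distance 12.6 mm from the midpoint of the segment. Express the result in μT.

For a finite straight segment, B = (μ₀I/4πd)(sinθ₁ + sinθ₂), where θ₁, θ₂ are the angles from the perpendicular to each end.
The perpendicular from the point meets the wire at its midpoint, so each end is L/2 = 0.028 m away along the wire.
sinθ₁ = 0.028/√(0.028²+0.0126²) = 0.9119; sinθ₂ = 0.028/√(0.028²+0.0126²) = 0.9119.
B = (4π×10⁻⁷ × 27.2) / (4π × 0.0126) × (0.9119 + 0.9119) = 3.94×10⁻⁴ T.

B ≈ 394 μT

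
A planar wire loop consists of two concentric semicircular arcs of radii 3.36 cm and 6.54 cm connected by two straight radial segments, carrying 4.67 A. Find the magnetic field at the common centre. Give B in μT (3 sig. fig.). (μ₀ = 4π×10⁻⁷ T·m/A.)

The radial connectors point toward the centre, so dl × r̂ = 0 and they contribute nothing.
Each semicircle gives μ₀I/(4R): inner arc 4.37×10⁻⁵ T, outer arc 2.24×10⁻⁵ T.
The two arcs carry current in opposite angular senses, so their fields oppose: B = |4.37×10⁻⁵ − 2.24×10⁻⁵| = 2.12×10⁻⁵ T.

B ≈ 21.2 μT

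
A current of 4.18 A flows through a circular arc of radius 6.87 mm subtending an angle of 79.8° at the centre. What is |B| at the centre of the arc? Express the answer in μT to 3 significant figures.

B ≈ 84.7 μT

The Biot–Savart field of a circular arc at its centre is B = μ₀Iφ/(4πR), with φ = 1.393 rad.
B = (4π×10⁻⁷ × 4.18 × 1.393) / (4π × 0.00687) = 8.47×10⁻⁵ T.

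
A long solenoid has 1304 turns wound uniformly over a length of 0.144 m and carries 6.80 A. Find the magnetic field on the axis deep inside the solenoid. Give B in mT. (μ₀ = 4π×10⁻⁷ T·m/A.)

B ≈ 77.4 mT

Inside a long solenoid, B = μ₀nI with n = 9056 turns/m.
B = 4π×10⁻⁷ × 9056 × 6.80 = 7.74×10⁻² T.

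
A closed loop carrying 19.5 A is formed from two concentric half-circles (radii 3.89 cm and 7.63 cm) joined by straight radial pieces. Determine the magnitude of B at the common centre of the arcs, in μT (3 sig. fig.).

The radial connectors point toward the centre, so dl × r̂ = 0 and they contribute nothing.
Each semicircle gives μ₀I/(4R): inner arc 1.57×10⁻⁴ T, outer arc 8.03×10⁻⁵ T.
The two arcs carry current in opposite angular senses, so their fields oppose: B = |1.57×10⁻⁴ − 8.03×10⁻⁵| = 7.72×10⁻⁵ T.

B ≈ 77.2 μT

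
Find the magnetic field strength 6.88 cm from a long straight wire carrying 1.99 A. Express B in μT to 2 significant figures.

For an infinitely long straight wire, B = μ₀I/(2πd).
B = (4π×10⁻⁷ × 1.99) / (2π × 0.0688) = 5.78×10⁻⁶ T.

B ≈ 5.8 μT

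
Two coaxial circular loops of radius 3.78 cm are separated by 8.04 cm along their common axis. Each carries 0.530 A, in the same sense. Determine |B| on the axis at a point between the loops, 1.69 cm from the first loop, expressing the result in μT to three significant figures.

Each loop contributes B = μ₀IR²/[2(R²+z²)^(3/2)] on the axis, with z measured from that loop.
Loop 1 (z = 0.0169 m): B₁ = 6.70×10⁻⁶ T. Loop 2 (z = 0.0635 m): B₂ = 1.18×10⁻⁶ T.
The fields add: B = B₁ + B₂ = 7.88×10⁻⁶ T.

B ≈ 7.88 μT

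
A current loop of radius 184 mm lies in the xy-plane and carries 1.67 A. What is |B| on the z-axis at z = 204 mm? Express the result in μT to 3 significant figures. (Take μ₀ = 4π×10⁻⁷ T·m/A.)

B ≈ 1.71 μT

On the axis of a circular loop, B = μ₀IR² / [2(R²+z²)^(3/2)].
R² + z² = (0.184)² + (0.204)² = 0.07547 m², and (R²+z²)^(3/2) = 2.07×10⁻² m³.
B = (4π×10⁻⁷ × 1.67 × 0.03386) / (2 × 2.07×10⁻²) = 1.71×10⁻⁶ T.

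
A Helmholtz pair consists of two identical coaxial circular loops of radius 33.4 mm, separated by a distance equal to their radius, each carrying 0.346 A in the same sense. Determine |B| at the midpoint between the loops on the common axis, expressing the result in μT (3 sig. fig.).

B ≈ 9.31 μT

Each loop contributes B = μ₀IR²/[2(R²+z²)^(3/2)] on the axis, with z measured from that loop.
Loop 1 (z = 0.0167 m): B₁ = 4.66×10⁻⁶ T. Loop 2 (z = 0.0167 m): B₂ = 4.66×10⁻⁶ T.
The fields add: B = B₁ + B₂ = 9.31×10⁻⁶ T.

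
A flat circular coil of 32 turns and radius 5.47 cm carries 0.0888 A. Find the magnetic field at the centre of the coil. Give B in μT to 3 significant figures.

B ≈ 32.6 μT

For an N-turn flat coil, B = Nμ₀I/(2R) with R = 0.0547 m.
B = 32 × 1.02×10⁻⁶ T = 3.26×10⁻⁵ T.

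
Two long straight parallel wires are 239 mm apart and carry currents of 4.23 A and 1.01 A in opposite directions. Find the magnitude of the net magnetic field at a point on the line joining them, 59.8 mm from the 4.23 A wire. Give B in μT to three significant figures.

B ≈ 15.3 μT

Each long wire gives B = μ₀I/(2πd). Distances are d₁ = 0.0598 m and d₂ = 0.1792 m.
B₁ = 1.41×10⁻⁵ T, B₂ = 1.13×10⁻⁶ T.
Between antiparallel currents both contributions point the same way, so they add. B = B₁ + B₂ = 1.41×10⁻⁵ + 1.13×10⁻⁶ = 1.53×10⁻⁵ T.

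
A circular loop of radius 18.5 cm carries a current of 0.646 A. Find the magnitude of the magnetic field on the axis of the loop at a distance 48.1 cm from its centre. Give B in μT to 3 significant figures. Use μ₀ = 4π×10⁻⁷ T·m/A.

B ≈ 0.101 μT

On the axis of a circular loop, B = μ₀IR² / [2(R²+z²)^(3/2)].
R² + z² = (0.185)² + (0.481)² = 0.2656 m², and (R²+z²)^(3/2) = 0.137 m³.
B = (4π×10⁻⁷ × 0.646 × 0.03422) / (2 × 0.137) = 1.01×10⁻⁷ T.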